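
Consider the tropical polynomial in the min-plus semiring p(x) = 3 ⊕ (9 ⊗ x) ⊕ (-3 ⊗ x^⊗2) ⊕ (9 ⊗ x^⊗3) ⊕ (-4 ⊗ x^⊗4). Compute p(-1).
p(-1) = -8

A tropical monomial a ⊗ x^⊗i evaluates to a + i · x. Evaluating each term at x = -1:
  Term 0 contributes 3 + 0 · -1 = 3
  Term 1 contributes 9 + 1 · -1 = 8
  Term 2 contributes -3 + 2 · -1 = -5
  Term 3 contributes 9 + 3 · -1 = 6
  Term 4 contributes -4 + 4 · -1 = -8
p(-1) = ⊕ of these = min[3, 8, -5, 6, -8] = -8.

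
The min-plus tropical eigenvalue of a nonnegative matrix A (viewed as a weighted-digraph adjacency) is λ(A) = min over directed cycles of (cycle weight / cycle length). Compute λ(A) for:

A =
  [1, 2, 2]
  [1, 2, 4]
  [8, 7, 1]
λ(A) = 1

Enumerate directed cycles and compute their means (weight / length). Sample:
  cycle 0 → 0: weight = 1, length = 1, mean = 1/1 ≈ 1.000
  cycle 1 → 1: weight = 2, length = 1, mean = 2/1 ≈ 2.000
  cycle 2 → 2: weight = 1, length = 1, mean = 1/1 ≈ 1.000
  cycle 0 → 1 → 0: weight = 3, length = 2, mean = 3/2 ≈ 1.500
  cycle 0 → 2 → 0: weight = 10, length = 2, mean = 10/2 ≈ 5.000
  cycle 1 → 0 → 1: weight = 3, length = 2, mean = 3/2 ≈ 1.500
Minimum mean = 1.000, attained e.g. along the cycle 0 → 0 with weight 1 and length 1. So λ(A) = 1/1 = 1.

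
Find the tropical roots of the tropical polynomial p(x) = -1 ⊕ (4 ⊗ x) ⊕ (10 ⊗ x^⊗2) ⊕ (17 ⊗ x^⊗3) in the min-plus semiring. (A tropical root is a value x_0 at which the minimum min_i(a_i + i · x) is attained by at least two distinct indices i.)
Roots: {-7, -6, -5}

Each tropical root is a break point of the lower envelope of the lines y = a_i + i · x (there are 4 lines, with slopes 0, 1, ..., 3). Only the lines that attain the minimum somewhere contribute to roots; other lines are dominated. Here the surviving (envelope) indices are i = 3, i = 2, i = 1, i = 0.
Intersections between consecutive envelope lines give the roots: for adjacent envelope indices i < j the intersection is x = (a_i − a_j) / (j − i). Reading off the sorted break points: {-7, -6, -5}.
Verification: at each break x_0, at least two indices attain the minimum of min_i(a_i + i · x_0).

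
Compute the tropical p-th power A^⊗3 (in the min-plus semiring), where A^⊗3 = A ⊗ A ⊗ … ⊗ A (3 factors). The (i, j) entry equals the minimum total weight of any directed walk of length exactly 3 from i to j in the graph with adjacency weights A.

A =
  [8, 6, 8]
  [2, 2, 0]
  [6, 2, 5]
A^⊗3 =
  [10, 8, 8]
  [4, 4, 2]
  [6, 4, 4]

Each entry (A^⊗3)_ij equals the minimum over all length-3 walks i = v_0 → v_1 → … → v_3 = j of Σ_t A[v_t][v_{t+1}]. For example, for (i, j) = (0, 2) we minimise over 9 possible intermediate vertex sequences; the minimum is 8, attained along the walk 0 → 1 → 1 → 2.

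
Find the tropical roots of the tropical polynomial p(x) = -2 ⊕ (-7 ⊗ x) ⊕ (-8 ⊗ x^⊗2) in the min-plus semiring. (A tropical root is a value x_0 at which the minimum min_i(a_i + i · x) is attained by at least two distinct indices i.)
Roots: {1, 5}

Each tropical root is a break point of the lower envelope of the lines y = a_i + i · x (there are 3 lines, with slopes 0, 1, ..., 2). Only the lines that attain the minimum somewhere contribute to roots; other lines are dominated. Here the surviving (envelope) indices are i = 2, i = 1, i = 0.
Intersections between consecutive envelope lines give the roots: for adjacent envelope indices i < j the intersection is x = (a_i − a_j) / (j − i). Reading off the sorted break points: {1, 5}.
Verification: at each break x_0, at least two indices attain the minimum of min_i(a_i + i · x_0).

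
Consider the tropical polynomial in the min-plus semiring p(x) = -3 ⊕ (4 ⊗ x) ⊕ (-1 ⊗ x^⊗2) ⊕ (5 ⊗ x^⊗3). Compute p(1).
p(1) = -3

A tropical monomial a ⊗ x^⊗i evaluates to a + i · x. Evaluating each term at x = 1:
  Term 0 contributes -3 + 0 · 1 = -3
  Term 1 contributes 4 + 1 · 1 = 5
  Term 2 contributes -1 + 2 · 1 = 1
  Term 3 contributes 5 + 3 · 1 = 8
p(1) = ⊕ of these = min[-3, 5, 1, 8] = -3.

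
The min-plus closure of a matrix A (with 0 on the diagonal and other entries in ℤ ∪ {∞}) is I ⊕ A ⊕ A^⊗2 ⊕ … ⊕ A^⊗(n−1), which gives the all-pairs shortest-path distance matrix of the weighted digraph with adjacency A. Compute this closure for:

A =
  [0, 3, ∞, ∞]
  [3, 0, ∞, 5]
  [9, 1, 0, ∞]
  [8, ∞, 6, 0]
Closure =
  [0, 3, 14, 8]
  [3, 0, 11, 5]
  [4, 1, 0, 6]
  [8, 7, 6, 0]

This is the Floyd-Warshall all-pairs shortest-path computation. For each intermediate vertex k = 0, 1, …, 3, update dist[i][j] ← min(dist[i][j], dist[i][k] + dist[k][j]). The final matrix gives, for each (i, j), the minimum total weight of any directed path from i to j (possibly empty when i = j).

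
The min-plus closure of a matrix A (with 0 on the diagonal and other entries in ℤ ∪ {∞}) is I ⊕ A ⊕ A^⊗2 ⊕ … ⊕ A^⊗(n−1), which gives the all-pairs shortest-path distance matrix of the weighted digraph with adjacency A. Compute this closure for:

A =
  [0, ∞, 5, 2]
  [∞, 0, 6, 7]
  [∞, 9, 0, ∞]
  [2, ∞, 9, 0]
Closure =
  [0, 14, 5, 2]
  [9, 0, 6, 7]
  [18, 9, 0, 16]
  [2, 16, 7, 0]

This is the Floyd-Warshall all-pairs shortest-path computation. For each intermediate vertex k = 0, 1, …, 3, update dist[i][j] ← min(dist[i][j], dist[i][k] + dist[k][j]). The final matrix gives, for each (i, j), the minimum total weight of any directed path from i to j (possibly empty when i = j).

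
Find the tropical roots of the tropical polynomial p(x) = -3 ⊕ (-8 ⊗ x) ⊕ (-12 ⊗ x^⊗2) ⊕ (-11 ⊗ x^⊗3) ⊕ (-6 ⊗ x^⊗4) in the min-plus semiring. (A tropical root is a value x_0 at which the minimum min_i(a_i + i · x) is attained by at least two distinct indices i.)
Roots: {-5, -1, 4, 5}

Each tropical root is a break point of the lower envelope of the lines y = a_i + i · x (there are 5 lines, with slopes 0, 1, ..., 4). Only the lines that attain the minimum somewhere contribute to roots; other lines are dominated. Here the surviving (envelope) indices are i = 4, i = 3, i = 2, i = 1, i = 0.
Intersections between consecutive envelope lines give the roots: for adjacent envelope indices i < j the intersection is x = (a_i − a_j) / (j − i). Reading off the sorted break points: {-5, -1, 4, 5}.
Verification: at each break x_0, at least two indices attain the minimum of min_i(a_i + i · x_0).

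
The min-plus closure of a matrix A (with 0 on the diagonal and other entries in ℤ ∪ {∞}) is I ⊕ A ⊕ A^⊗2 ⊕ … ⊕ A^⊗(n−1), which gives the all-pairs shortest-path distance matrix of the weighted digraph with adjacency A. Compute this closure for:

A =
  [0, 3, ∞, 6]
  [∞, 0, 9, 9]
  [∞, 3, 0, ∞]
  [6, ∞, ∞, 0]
Closure =
  [0, 3, 12, 6]
  [15, 0, 9, 9]
  [18, 3, 0, 12]
  [6, 9, 18, 0]

This is the Floyd-Warshall all-pairs shortest-path computation. For each intermediate vertex k = 0, 1, …, 3, update dist[i][j] ← min(dist[i][j], dist[i][k] + dist[k][j]). The final matrix gives, for each (i, j), the minimum total weight of any directed path from i to j (possibly empty when i = j).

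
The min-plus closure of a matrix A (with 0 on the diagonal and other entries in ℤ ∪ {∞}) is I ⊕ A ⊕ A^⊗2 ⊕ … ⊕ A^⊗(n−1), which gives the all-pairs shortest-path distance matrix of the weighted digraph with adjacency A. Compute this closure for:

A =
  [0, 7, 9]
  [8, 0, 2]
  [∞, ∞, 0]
Closure =
  [0, 7, 9]
  [8, 0, 2]
  [∞, ∞, 0]

This is the Floyd-Warshall all-pairs shortest-path computation. For each intermediate vertex k = 0, 1, …, 2, update dist[i][j] ← min(dist[i][j], dist[i][k] + dist[k][j]). The final matrix gives, for each (i, j), the minimum total weight of any directed path from i to j (possibly empty when i = j).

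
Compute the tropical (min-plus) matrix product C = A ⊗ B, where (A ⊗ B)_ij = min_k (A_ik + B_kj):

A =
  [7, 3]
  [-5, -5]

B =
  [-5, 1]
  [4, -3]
A ⊗ B =
  [2, 0]
  [-10, -8]

Apply the min-plus product entry-by-entry:
  C[0][0] = min over k of (A[0][0] + B[0][0] = 7 + -5 = 2, A[0][1] + B[1][0] = 3 + 4 = 7) = 2 (attained at k = 0)
  C[0][1] = min over k of (A[0][0] + B[0][1] = 7 + 1 = 8, A[0][1] + B[1][1] = 3 + -3 = 0) = 0 (attained at k = 1)
  C[1][0] = min over k of (A[1][0] + B[0][0] = -5 + -5 = -10, A[1][1] + B[1][0] = -5 + 4 = -1) = -10 (attained at k = 0)
  C[1][1] = min over k of (A[1][0] + B[0][1] = -5 + 1 = -4, A[1][1] + B[1][1] = -5 + -3 = -8) = -8 (attained at k = 1)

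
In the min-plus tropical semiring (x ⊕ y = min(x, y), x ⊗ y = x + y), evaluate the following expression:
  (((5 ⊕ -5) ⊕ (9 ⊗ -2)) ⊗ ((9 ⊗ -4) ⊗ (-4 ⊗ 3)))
(((5 ⊕ -5) ⊕ (9 ⊗ -2)) ⊗ ((9 ⊗ -4) ⊗ (-4 ⊗ 3))) = -1

Expand innermost to outermost. Recall ⊕ takes the minimum of its arguments and ⊗ takes their sum. Working out the expression (((5 ⊕ -5) ⊕ (9 ⊗ -2)) ⊗ ((9 ⊗ -4) ⊗ (-4 ⊗ 3))) gives -1.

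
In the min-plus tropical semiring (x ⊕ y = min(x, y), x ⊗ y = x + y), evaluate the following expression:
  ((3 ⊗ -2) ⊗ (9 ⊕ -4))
((3 ⊗ -2) ⊗ (9 ⊕ -4)) = -3

Expand innermost to outermost. Recall ⊕ takes the minimum of its arguments and ⊗ takes their sum. Working out the expression ((3 ⊗ -2) ⊗ (9 ⊕ -4)) gives -3.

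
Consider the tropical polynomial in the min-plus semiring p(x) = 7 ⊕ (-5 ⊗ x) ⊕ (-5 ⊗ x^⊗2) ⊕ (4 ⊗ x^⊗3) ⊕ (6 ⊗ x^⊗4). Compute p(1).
p(1) = -4

A tropical monomial a ⊗ x^⊗i evaluates to a + i · x. Evaluating each term at x = 1:
  Term 0 contributes 7 + 0 · 1 = 7
  Term 1 contributes -5 + 1 · 1 = -4
  Term 2 contributes -5 + 2 · 1 = -3
  Term 3 contributes 4 + 3 · 1 = 7
  Term 4 contributes 6 + 4 · 1 = 10
p(1) = ⊕ of these = min[7, -4, -3, 7, 10] = -4.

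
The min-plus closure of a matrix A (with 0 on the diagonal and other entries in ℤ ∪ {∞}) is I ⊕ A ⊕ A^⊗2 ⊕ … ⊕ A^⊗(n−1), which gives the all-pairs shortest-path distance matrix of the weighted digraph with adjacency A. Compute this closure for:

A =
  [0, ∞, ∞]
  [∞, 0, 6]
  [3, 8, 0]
Closure =
  [0, ∞, ∞]
  [9, 0, 6]
  [3, 8, 0]

This is the Floyd-Warshall all-pairs shortest-path computation. For each intermediate vertex k = 0, 1, …, 2, update dist[i][j] ← min(dist[i][j], dist[i][k] + dist[k][j]). The final matrix gives, for each (i, j), the minimum total weight of any directed path from i to j (possibly empty when i = j).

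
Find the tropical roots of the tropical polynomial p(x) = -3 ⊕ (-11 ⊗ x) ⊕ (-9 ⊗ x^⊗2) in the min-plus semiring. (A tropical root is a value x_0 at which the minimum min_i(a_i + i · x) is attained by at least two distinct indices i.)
Roots: {-2, 8}

Each tropical root is a break point of the lower envelope of the lines y = a_i + i · x (there are 3 lines, with slopes 0, 1, ..., 2). Only the lines that attain the minimum somewhere contribute to roots; other lines are dominated. Here the surviving (envelope) indices are i = 2, i = 1, i = 0.
Intersections between consecutive envelope lines give the roots: for adjacent envelope indices i < j the intersection is x = (a_i − a_j) / (j − i). Reading off the sorted break points: {-2, 8}.
Verification: at each break x_0, at least two indices attain the minimum of min_i(a_i + i · x_0).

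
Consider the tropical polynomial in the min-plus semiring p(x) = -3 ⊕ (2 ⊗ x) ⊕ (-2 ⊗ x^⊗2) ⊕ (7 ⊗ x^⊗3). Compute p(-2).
p(-2) = -6

A tropical monomial a ⊗ x^⊗i evaluates to a + i · x. Evaluating each term at x = -2:
  Term 0 contributes -3 + 0 · -2 = -3
  Term 1 contributes 2 + 1 · -2 = 0
  Term 2 contributes -2 + 2 · -2 = -6
  Term 3 contributes 7 + 3 · -2 = 1
p(-2) = ⊕ of these = min[-3, 0, -6, 1] = -6.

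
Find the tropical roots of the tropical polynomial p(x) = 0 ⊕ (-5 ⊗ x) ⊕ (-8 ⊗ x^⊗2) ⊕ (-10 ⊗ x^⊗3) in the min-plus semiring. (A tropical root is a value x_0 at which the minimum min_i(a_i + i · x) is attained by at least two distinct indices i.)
Roots: {2, 3, 5}

Each tropical root is a break point of the lower envelope of the lines y = a_i + i · x (there are 4 lines, with slopes 0, 1, ..., 3). Only the lines that attain the minimum somewhere contribute to roots; other lines are dominated. Here the surviving (envelope) indices are i = 3, i = 2, i = 1, i = 0.
Intersections between consecutive envelope lines give the roots: for adjacent envelope indices i < j the intersection is x = (a_i − a_j) / (j − i). Reading off the sorted break points: {2, 3, 5}.
Verification: at each break x_0, at least two indices attain the minimum of min_i(a_i + i · x_0).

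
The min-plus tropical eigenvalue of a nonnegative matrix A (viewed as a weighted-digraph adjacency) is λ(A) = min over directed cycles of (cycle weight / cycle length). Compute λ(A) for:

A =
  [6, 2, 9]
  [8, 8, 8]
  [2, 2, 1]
λ(A) = 1

Enumerate directed cycles and compute their means (weight / length). Sample:
  cycle 0 → 0: weight = 6, length = 1, mean = 6/1 ≈ 6.000
  cycle 1 → 1: weight = 8, length = 1, mean = 8/1 ≈ 8.000
  cycle 2 → 2: weight = 1, length = 1, mean = 1/1 ≈ 1.000
  cycle 0 → 1 → 0: weight = 10, length = 2, mean = 10/2 ≈ 5.000
  cycle 0 → 2 → 0: weight = 11, length = 2, mean = 11/2 ≈ 5.500
  cycle 1 → 0 → 1: weight = 10, length = 2, mean = 10/2 ≈ 5.000
Minimum mean = 1.000, attained e.g. along the cycle 2 → 2 with weight 1 and length 1. So λ(A) = 1/1 = 1.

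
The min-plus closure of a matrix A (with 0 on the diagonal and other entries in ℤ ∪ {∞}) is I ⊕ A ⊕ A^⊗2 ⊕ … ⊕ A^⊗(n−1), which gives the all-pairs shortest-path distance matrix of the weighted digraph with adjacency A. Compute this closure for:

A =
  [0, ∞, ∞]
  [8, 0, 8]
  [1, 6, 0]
Closure =
  [0, ∞, ∞]
  [8, 0, 8]
  [1, 6, 0]

This is the Floyd-Warshall all-pairs shortest-path computation. For each intermediate vertex k = 0, 1, …, 2, update dist[i][j] ← min(dist[i][j], dist[i][k] + dist[k][j]). The final matrix gives, for each (i, j), the minimum total weight of any directed path from i to j (possibly empty when i = j).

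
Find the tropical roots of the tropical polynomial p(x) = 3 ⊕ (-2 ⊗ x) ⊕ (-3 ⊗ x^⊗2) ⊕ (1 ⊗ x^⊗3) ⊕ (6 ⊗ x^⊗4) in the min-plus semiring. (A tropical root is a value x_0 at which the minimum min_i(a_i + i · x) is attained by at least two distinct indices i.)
Roots: {-5, -4, 1, 5}

Each tropical root is a break point of the lower envelope of the lines y = a_i + i · x (there are 5 lines, with slopes 0, 1, ..., 4). Only the lines that attain the minimum somewhere contribute to roots; other lines are dominated. Here the surviving (envelope) indices are i = 4, i = 3, i = 2, i = 1, i = 0.
Intersections between consecutive envelope lines give the roots: for adjacent envelope indices i < j the intersection is x = (a_i − a_j) / (j − i). Reading off the sorted break points: {-5, -4, 1, 5}.
Verification: at each break x_0, at least two indices attain the minimum of min_i(a_i + i · x_0).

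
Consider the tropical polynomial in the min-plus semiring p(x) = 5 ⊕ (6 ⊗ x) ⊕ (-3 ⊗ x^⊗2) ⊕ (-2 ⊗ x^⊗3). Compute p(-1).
p(-1) = -5

A tropical monomial a ⊗ x^⊗i evaluates to a + i · x. Evaluating each term at x = -1:
  Term 0 contributes 5 + 0 · -1 = 5
  Term 1 contributes 6 + 1 · -1 = 5
  Term 2 contributes -3 + 2 · -1 = -5
  Term 3 contributes -2 + 3 · -1 = -5
p(-1) = ⊕ of these = min[5, 5, -5, -5] = -5.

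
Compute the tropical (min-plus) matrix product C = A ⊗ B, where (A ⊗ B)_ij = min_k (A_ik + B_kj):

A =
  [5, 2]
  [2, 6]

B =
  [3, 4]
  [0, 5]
A ⊗ B =
  [2, 7]
  [5, 6]

Apply the min-plus product entry-by-entry:
  C[0][0] = min over k of (A[0][0] + B[0][0] = 5 + 3 = 8, A[0][1] + B[1][0] = 2 + 0 = 2) = 2 (attained at k = 1)
  C[0][1] = min over k of (A[0][0] + B[0][1] = 5 + 4 = 9, A[0][1] + B[1][1] = 2 + 5 = 7) = 7 (attained at k = 1)
  C[1][0] = min over k of (A[1][0] + B[0][0] = 2 + 3 = 5, A[1][1] + B[1][0] = 6 + 0 = 6) = 5 (attained at k = 0)
  C[1][1] = min over k of (A[1][0] + B[0][1] = 2 + 4 = 6, A[1][1] + B[1][1] = 6 + 5 = 11) = 6 (attained at k = 0)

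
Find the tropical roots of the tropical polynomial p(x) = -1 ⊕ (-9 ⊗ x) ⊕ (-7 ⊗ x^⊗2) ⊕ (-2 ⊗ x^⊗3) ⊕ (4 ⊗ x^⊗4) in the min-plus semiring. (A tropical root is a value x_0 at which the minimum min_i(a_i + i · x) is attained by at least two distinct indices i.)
Roots: {-6, -5, -2, 8}

Each tropical root is a break point of the lower envelope of the lines y = a_i + i · x (there are 5 lines, with slopes 0, 1, ..., 4). Only the lines that attain the minimum somewhere contribute to roots; other lines are dominated. Here the surviving (envelope) indices are i = 4, i = 3, i = 2, i = 1, i = 0.
Intersections between consecutive envelope lines give the roots: for adjacent envelope indices i < j the intersection is x = (a_i − a_j) / (j − i). Reading off the sorted break points: {-6, -5, -2, 8}.
Verification: at each break x_0, at least two indices attain the minimum of min_i(a_i + i · x_0).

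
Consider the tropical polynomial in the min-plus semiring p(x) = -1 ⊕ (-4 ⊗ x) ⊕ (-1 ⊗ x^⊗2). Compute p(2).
p(2) = -2

A tropical monomial a ⊗ x^⊗i evaluates to a + i · x. Evaluating each term at x = 2:
  Term 0 contributes -1 + 0 · 2 = -1
  Term 1 contributes -4 + 1 · 2 = -2
  Term 2 contributes -1 + 2 · 2 = 3
p(2) = ⊕ of these = min[-1, -2, 3] = -2.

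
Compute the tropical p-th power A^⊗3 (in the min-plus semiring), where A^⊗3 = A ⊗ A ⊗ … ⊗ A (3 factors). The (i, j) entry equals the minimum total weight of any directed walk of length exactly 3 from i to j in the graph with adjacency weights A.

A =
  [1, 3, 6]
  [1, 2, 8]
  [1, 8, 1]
A^⊗3 =
  [3, 5, 8]
  [3, 5, 8]
  [3, 5, 3]

Each entry (A^⊗3)_ij equals the minimum over all length-3 walks i = v_0 → v_1 → … → v_3 = j of Σ_t A[v_t][v_{t+1}]. For example, for (i, j) = (0, 2) we minimise over 9 possible intermediate vertex sequences; the minimum is 8, attained along the walk 0 → 0 → 0 → 2.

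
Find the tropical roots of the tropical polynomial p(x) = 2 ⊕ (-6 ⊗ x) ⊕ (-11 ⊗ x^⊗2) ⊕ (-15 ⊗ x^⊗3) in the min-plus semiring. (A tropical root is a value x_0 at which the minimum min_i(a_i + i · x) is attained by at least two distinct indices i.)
Roots: {4, 5, 8}

Each tropical root is a break point of the lower envelope of the lines y = a_i + i · x (there are 4 lines, with slopes 0, 1, ..., 3). Only the lines that attain the minimum somewhere contribute to roots; other lines are dominated. Here the surviving (envelope) indices are i = 3, i = 2, i = 1, i = 0.
Intersections between consecutive envelope lines give the roots: for adjacent envelope indices i < j the intersection is x = (a_i − a_j) / (j − i). Reading off the sorted break points: {4, 5, 8}.
Verification: at each break x_0, at least two indices attain the minimum of min_i(a_i + i · x_0).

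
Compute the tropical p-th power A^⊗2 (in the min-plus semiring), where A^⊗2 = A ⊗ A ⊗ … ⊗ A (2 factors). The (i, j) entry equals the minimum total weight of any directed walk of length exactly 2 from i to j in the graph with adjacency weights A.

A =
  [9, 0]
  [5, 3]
A^⊗2 =
  [5, 3]
  [8, 5]

Each entry (A^⊗2)_ij equals the minimum over all length-2 walks i = v_0 → v_1 → … → v_2 = j of Σ_t A[v_t][v_{t+1}]. For example, for (i, j) = (0, 1) we minimise over 2 possible intermediate vertex sequences; the minimum is 3, attained along the walk 0 → 1 → 1.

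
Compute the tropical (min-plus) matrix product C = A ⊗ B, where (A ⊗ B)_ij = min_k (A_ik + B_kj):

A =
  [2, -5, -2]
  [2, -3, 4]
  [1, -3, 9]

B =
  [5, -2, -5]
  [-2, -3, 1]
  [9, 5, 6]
A ⊗ B =
  [-7, -8, -4]
  [-5, -6, -3]
  [-5, -6, -4]

Apply the min-plus product entry-by-entry:
  C[0][0] = min over k of (A[0][0] + B[0][0] = 2 + 5 = 7, A[0][1] + B[1][0] = -5 + -2 = -7, A[0][2] + B[2][0] = -2 + 9 = 7) = -7 (attained at k = 1)
  C[0][1] = min over k of (A[0][0] + B[0][1] = 2 + -2 = 0, A[0][1] + B[1][1] = -5 + -3 = -8, A[0][2] + B[2][1] = -2 + 5 = 3) = -8 (attained at k = 1)
  C[0][2] = min over k of (A[0][0] + B[0][2] = 2 + -5 = -3, A[0][1] + B[1][2] = -5 + 1 = -4, A[0][2] + B[2][2] = -2 + 6 = 4) = -4 (attained at k = 1)
  C[1][0] = min over k of (A[1][0] + B[0][0] = 2 + 5 = 7, A[1][1] + B[1][0] = -3 + -2 = -5, A[1][2] + B[2][0] = 4 + 9 = 13) = -5 (attained at k = 1)
  C[1][1] = min over k of (A[1][0] + B[0][1] = 2 + -2 = 0, A[1][1] + B[1][1] = -3 + -3 = -6, A[1][2] + B[2][1] = 4 + 5 = 9) = -6 (attained at k = 1)
  C[1][2] = min over k of (A[1][0] + B[0][2] = 2 + -5 = -3, A[1][1] + B[1][2] = -3 + 1 = -2, A[1][2] + B[2][2] = 4 + 6 = 10) = -3 (attained at k = 0)
  C[2][0] = min over k of (A[2][0] + B[0][0] = 1 + 5 = 6, A[2][1] + B[1][0] = -3 + -2 = -5, A[2][2] + B[2][0] = 9 + 9 = 18) = -5 (attained at k = 1)
  C[2][1] = min over k of (A[2][0] + B[0][1] = 1 + -2 = -1, A[2][1] + B[1][1] = -3 + -3 = -6, A[2][2] + B[2][1] = 9 + 5 = 14) = -6 (attained at k = 1)
  C[2][2] = min over k of (A[2][0] + B[0][2] = 1 + -5 = -4, A[2][1] + B[1][2] = -3 + 1 = -2, A[2][2] + B[2][2] = 9 + 6 = 15) = -4 (attained at k = 0)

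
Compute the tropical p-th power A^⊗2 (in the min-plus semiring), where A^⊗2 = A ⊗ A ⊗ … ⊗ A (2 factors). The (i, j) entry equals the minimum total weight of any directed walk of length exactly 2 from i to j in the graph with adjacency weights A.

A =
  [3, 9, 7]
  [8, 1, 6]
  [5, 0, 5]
A^⊗2 =
  [6, 7, 10]
  [9, 2, 7]
  [8, 1, 6]

Each entry (A^⊗2)_ij equals the minimum over all length-2 walks i = v_0 → v_1 → … → v_2 = j of Σ_t A[v_t][v_{t+1}]. For example, for (i, j) = (0, 2) we minimise over 3 possible intermediate vertex sequences; the minimum is 10, attained along the walk 0 → 0 → 2.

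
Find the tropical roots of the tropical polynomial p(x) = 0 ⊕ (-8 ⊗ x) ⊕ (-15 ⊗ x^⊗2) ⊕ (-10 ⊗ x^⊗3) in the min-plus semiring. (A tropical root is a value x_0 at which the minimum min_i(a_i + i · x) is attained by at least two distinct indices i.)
Roots: {-5, 7, 8}

Each tropical root is a break point of the lower envelope of the lines y = a_i + i · x (there are 4 lines, with slopes 0, 1, ..., 3). Only the lines that attain the minimum somewhere contribute to roots; other lines are dominated. Here the surviving (envelope) indices are i = 3, i = 2, i = 1, i = 0.
Intersections between consecutive envelope lines give the roots: for adjacent envelope indices i < j the intersection is x = (a_i − a_j) / (j − i). Reading off the sorted break points: {-5, 7, 8}.
Verification: at each break x_0, at least two indices attain the minimum of min_i(a_i + i · x_0).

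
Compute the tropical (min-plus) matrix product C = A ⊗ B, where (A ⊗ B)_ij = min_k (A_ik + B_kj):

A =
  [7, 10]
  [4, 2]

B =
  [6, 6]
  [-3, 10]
A ⊗ B =
  [7, 13]
  [-1, 10]

Apply the min-plus product entry-by-entry:
  C[0][0] = min over k of (A[0][0] + B[0][0] = 7 + 6 = 13, A[0][1] + B[1][0] = 10 + -3 = 7) = 7 (attained at k = 1)
  C[0][1] = min over k of (A[0][0] + B[0][1] = 7 + 6 = 13, A[0][1] + B[1][1] = 10 + 10 = 20) = 13 (attained at k = 0)
  C[1][0] = min over k of (A[1][0] + B[0][0] = 4 + 6 = 10, A[1][1] + B[1][0] = 2 + -3 = -1) = -1 (attained at k = 1)
  C[1][1] = min over k of (A[1][0] + B[0][1] = 4 + 6 = 10, A[1][1] + B[1][1] = 2 + 10 = 12) = 10 (attained at k = 0)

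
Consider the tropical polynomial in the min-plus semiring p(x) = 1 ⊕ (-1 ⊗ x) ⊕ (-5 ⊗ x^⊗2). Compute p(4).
p(4) = 1

A tropical monomial a ⊗ x^⊗i evaluates to a + i · x. Evaluating each term at x = 4:
  Term 0 contributes 1 + 0 · 4 = 1
  Term 1 contributes -1 + 1 · 4 = 3
  Term 2 contributes -5 + 2 · 4 = 3
p(4) = ⊕ of these = min[1, 3, 3] = 1.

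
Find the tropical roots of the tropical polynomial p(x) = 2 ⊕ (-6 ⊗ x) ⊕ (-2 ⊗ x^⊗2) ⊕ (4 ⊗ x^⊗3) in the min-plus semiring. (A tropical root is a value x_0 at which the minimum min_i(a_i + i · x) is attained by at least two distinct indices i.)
Roots: {-6, -4, 8}

Each tropical root is a break point of the lower envelope of the lines y = a_i + i · x (there are 4 lines, with slopes 0, 1, ..., 3). Only the lines that attain the minimum somewhere contribute to roots; other lines are dominated. Here the surviving (envelope) indices are i = 3, i = 2, i = 1, i = 0.
Intersections between consecutive envelope lines give the roots: for adjacent envelope indices i < j the intersection is x = (a_i − a_j) / (j − i). Reading off the sorted break points: {-6, -4, 8}.
Verification: at each break x_0, at least two indices attain the minimum of min_i(a_i + i · x_0).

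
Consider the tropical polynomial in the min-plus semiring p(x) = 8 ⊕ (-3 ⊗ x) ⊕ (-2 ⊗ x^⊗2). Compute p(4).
p(4) = 1

A tropical monomial a ⊗ x^⊗i evaluates to a + i · x. Evaluating each term at x = 4:
  Term 0 contributes 8 + 0 · 4 = 8
  Term 1 contributes -3 + 1 · 4 = 1
  Term 2 contributes -2 + 2 · 4 = 6
p(4) = ⊕ of these = min[8, 1, 6] = 1.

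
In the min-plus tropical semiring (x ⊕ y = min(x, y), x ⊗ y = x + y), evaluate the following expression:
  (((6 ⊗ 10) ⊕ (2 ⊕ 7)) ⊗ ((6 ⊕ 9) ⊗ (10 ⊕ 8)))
(((6 ⊗ 10) ⊕ (2 ⊕ 7)) ⊗ ((6 ⊕ 9) ⊗ (10 ⊕ 8))) = 16

Expand innermost to outermost. Recall ⊕ takes the minimum of its arguments and ⊗ takes their sum. Working out the expression (((6 ⊗ 10) ⊕ (2 ⊕ 7)) ⊗ ((6 ⊕ 9) ⊗ (10 ⊕ 8))) gives 16.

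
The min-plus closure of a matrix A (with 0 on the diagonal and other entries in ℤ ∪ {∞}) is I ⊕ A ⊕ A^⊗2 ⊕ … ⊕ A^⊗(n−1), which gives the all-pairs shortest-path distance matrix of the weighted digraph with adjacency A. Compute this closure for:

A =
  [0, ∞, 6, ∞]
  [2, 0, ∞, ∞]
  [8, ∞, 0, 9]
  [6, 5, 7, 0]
Closure =
  [0, 20, 6, 15]
  [2, 0, 8, 17]
  [8, 14, 0, 9]
  [6, 5, 7, 0]

This is the Floyd-Warshall all-pairs shortest-path computation. For each intermediate vertex k = 0, 1, …, 3, update dist[i][j] ← min(dist[i][j], dist[i][k] + dist[k][j]). The final matrix gives, for each (i, j), the minimum total weight of any directed path from i to j (possibly empty when i = j).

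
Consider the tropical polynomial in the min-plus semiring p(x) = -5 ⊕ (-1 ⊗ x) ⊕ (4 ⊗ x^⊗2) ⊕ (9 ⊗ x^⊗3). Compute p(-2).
p(-2) = -5

A tropical monomial a ⊗ x^⊗i evaluates to a + i · x. Evaluating each term at x = -2:
  Term 0 contributes -5 + 0 · -2 = -5
  Term 1 contributes -1 + 1 · -2 = -3
  Term 2 contributes 4 + 2 · -2 = 0
  Term 3 contributes 9 + 3 · -2 = 3
p(-2) = ⊕ of these = min[-5, -3, 0, 3] = -5.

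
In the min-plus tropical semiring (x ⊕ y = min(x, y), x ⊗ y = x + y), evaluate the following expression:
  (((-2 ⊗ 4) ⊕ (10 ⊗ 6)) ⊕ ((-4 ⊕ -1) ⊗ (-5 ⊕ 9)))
(((-2 ⊗ 4) ⊕ (10 ⊗ 6)) ⊕ ((-4 ⊕ -1) ⊗ (-5 ⊕ 9))) = -9

Expand innermost to outermost. Recall ⊕ takes the minimum of its arguments and ⊗ takes their sum. Working out the expression (((-2 ⊗ 4) ⊕ (10 ⊗ 6)) ⊕ ((-4 ⊕ -1) ⊗ (-5 ⊕ 9))) gives -9.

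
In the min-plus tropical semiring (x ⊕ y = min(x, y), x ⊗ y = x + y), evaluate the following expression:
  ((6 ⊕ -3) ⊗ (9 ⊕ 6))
((6 ⊕ -3) ⊗ (9 ⊕ 6)) = 3

Expand innermost to outermost. Recall ⊕ takes the minimum of its arguments and ⊗ takes their sum. Working out the expression ((6 ⊕ -3) ⊗ (9 ⊕ 6)) gives 3.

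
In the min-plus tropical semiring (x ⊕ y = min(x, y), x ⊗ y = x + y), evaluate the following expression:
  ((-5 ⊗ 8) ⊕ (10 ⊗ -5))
((-5 ⊗ 8) ⊕ (10 ⊗ -5)) = 3

Expand innermost to outermost. Recall ⊕ takes the minimum of its arguments and ⊗ takes their sum. Working out the expression ((-5 ⊗ 8) ⊕ (10 ⊗ -5)) gives 3.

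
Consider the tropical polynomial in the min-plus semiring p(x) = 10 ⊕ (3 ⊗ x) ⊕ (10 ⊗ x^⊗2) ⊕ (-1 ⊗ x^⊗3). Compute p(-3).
p(-3) = -10

A tropical monomial a ⊗ x^⊗i evaluates to a + i · x. Evaluating each term at x = -3:
  Term 0 contributes 10 + 0 · -3 = 10
  Term 1 contributes 3 + 1 · -3 = 0
  Term 2 contributes 10 + 2 · -3 = 4
  Term 3 contributes -1 + 3 · -3 = -10
p(-3) = ⊕ of these = min[10, 0, 4, -10] = -10.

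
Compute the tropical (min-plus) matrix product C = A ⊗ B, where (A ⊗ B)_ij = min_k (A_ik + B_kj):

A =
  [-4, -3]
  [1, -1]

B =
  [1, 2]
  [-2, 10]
A ⊗ B =
  [-5, -2]
  [-3, 3]

Apply the min-plus product entry-by-entry:
  C[0][0] = min over k of (A[0][0] + B[0][0] = -4 + 1 = -3, A[0][1] + B[1][0] = -3 + -2 = -5) = -5 (attained at k = 1)
  C[0][1] = min over k of (A[0][0] + B[0][1] = -4 + 2 = -2, A[0][1] + B[1][1] = -3 + 10 = 7) = -2 (attained at k = 0)
  C[1][0] = min over k of (A[1][0] + B[0][0] = 1 + 1 = 2, A[1][1] + B[1][0] = -1 + -2 = -3) = -3 (attained at k = 1)
  C[1][1] = min over k of (A[1][0] + B[0][1] = 1 + 2 = 3, A[1][1] + B[1][1] = -1 + 10 = 9) = 3 (attained at k = 0)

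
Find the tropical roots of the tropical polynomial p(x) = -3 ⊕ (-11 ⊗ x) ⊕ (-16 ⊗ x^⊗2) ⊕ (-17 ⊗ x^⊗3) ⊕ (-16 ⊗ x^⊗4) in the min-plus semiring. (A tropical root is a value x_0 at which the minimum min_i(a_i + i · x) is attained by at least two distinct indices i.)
Roots: {-1, 1, 5, 8}

Each tropical root is a break point of the lower envelope of the lines y = a_i + i · x (there are 5 lines, with slopes 0, 1, ..., 4). Only the lines that attain the minimum somewhere contribute to roots; other lines are dominated. Here the surviving (envelope) indices are i = 4, i = 3, i = 2, i = 1, i = 0.
Intersections between consecutive envelope lines give the roots: for adjacent envelope indices i < j the intersection is x = (a_i − a_j) / (j − i). Reading off the sorted break points: {-1, 1, 5, 8}.
Verification: at each break x_0, at least two indices attain the minimum of min_i(a_i + i · x_0).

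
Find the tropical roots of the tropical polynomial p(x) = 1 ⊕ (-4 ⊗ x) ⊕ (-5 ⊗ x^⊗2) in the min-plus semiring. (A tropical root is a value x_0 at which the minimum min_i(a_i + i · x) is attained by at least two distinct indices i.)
Roots: {1, 5}

Each tropical root is a break point of the lower envelope of the lines y = a_i + i · x (there are 3 lines, with slopes 0, 1, ..., 2). Only the lines that attain the minimum somewhere contribute to roots; other lines are dominated. Here the surviving (envelope) indices are i = 2, i = 1, i = 0.
Intersections between consecutive envelope lines give the roots: for adjacent envelope indices i < j the intersection is x = (a_i − a_j) / (j − i). Reading off the sorted break points: {1, 5}.
Verification: at each break x_0, at least two indices attain the minimum of min_i(a_i + i · x_0).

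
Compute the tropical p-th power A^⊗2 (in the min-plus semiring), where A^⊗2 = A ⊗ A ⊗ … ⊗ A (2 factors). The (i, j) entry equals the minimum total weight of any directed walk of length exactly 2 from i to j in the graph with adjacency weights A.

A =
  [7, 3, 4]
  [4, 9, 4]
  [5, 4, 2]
A^⊗2 =
  [7, 8, 6]
  [9, 7, 6]
  [7, 6, 4]

Each entry (A^⊗2)_ij equals the minimum over all length-2 walks i = v_0 → v_1 → … → v_2 = j of Σ_t A[v_t][v_{t+1}]. For example, for (i, j) = (0, 2) we minimise over 3 possible intermediate vertex sequences; the minimum is 6, attained along the walk 0 → 2 → 2.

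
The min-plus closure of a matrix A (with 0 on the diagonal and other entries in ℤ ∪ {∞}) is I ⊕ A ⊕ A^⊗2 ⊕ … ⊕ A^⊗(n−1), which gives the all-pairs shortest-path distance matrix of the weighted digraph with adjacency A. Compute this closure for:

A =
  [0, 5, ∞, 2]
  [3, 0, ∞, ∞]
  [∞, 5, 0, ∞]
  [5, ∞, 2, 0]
Closure =
  [0, 5, 4, 2]
  [3, 0, 7, 5]
  [8, 5, 0, 10]
  [5, 7, 2, 0]

This is the Floyd-Warshall all-pairs shortest-path computation. For each intermediate vertex k = 0, 1, …, 3, update dist[i][j] ← min(dist[i][j], dist[i][k] + dist[k][j]). The final matrix gives, for each (i, j), the minimum total weight of any directed path from i to j (possibly empty when i = j).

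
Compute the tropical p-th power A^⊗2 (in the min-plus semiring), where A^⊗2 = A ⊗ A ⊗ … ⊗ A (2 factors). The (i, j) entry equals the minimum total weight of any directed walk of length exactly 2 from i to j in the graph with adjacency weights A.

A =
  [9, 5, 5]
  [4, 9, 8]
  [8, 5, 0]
A^⊗2 =
  [9, 10, 5]
  [13, 9, 8]
  [8, 5, 0]

Each entry (A^⊗2)_ij equals the minimum over all length-2 walks i = v_0 → v_1 → … → v_2 = j of Σ_t A[v_t][v_{t+1}]. For example, for (i, j) = (0, 2) we minimise over 3 possible intermediate vertex sequences; the minimum is 5, attained along the walk 0 → 2 → 2.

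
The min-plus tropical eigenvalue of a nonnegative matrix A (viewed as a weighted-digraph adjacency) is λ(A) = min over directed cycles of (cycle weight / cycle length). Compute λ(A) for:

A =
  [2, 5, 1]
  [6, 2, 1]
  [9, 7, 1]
λ(A) = 1

Enumerate directed cycles and compute their means (weight / length). Sample:
  cycle 0 → 0: weight = 2, length = 1, mean = 2/1 ≈ 2.000
  cycle 1 → 1: weight = 2, length = 1, mean = 2/1 ≈ 2.000
  cycle 2 → 2: weight = 1, length = 1, mean = 1/1 ≈ 1.000
  cycle 0 → 1 → 0: weight = 11, length = 2, mean = 11/2 ≈ 5.500
  cycle 0 → 2 → 0: weight = 10, length = 2, mean = 10/2 ≈ 5.000
  cycle 1 → 0 → 1: weight = 11, length = 2, mean = 11/2 ≈ 5.500
Minimum mean = 1.000, attained e.g. along the cycle 2 → 2 with weight 1 and length 1. So λ(A) = 1/1 = 1.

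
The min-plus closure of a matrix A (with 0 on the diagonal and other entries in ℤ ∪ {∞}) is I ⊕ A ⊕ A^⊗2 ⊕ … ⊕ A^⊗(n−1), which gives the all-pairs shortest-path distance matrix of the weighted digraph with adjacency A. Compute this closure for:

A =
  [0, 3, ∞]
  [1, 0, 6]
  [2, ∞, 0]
Closure =
  [0, 3, 9]
  [1, 0, 6]
  [2, 5, 0]

This is the Floyd-Warshall all-pairs shortest-path computation. For each intermediate vertex k = 0, 1, …, 2, update dist[i][j] ← min(dist[i][j], dist[i][k] + dist[k][j]). The final matrix gives, for each (i, j), the minimum total weight of any directed path from i to j (possibly empty when i = j).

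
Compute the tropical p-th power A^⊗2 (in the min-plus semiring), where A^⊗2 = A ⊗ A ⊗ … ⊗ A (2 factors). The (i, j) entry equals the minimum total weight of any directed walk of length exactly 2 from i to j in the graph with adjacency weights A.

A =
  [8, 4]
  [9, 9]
A^⊗2 =
  [13, 12]
  [17, 13]

Each entry (A^⊗2)_ij equals the minimum over all length-2 walks i = v_0 → v_1 → … → v_2 = j of Σ_t A[v_t][v_{t+1}]. For example, for (i, j) = (0, 1) we minimise over 2 possible intermediate vertex sequences; the minimum is 12, attained along the walk 0 → 0 → 1.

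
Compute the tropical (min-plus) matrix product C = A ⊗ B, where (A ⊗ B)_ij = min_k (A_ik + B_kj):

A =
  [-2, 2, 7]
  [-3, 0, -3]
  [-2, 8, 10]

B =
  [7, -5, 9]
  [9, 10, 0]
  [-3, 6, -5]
A ⊗ B =
  [4, -7, 2]
  [-6, -8, -8]
  [5, -7, 5]

Apply the min-plus product entry-by-entry:
  C[0][0] = min over k of (A[0][0] + B[0][0] = -2 + 7 = 5, A[0][1] + B[1][0] = 2 + 9 = 11, A[0][2] + B[2][0] = 7 + -3 = 4) = 4 (attained at k = 2)
  C[0][1] = min over k of (A[0][0] + B[0][1] = -2 + -5 = -7, A[0][1] + B[1][1] = 2 + 10 = 12, A[0][2] + B[2][1] = 7 + 6 = 13) = -7 (attained at k = 0)
  C[0][2] = min over k of (A[0][0] + B[0][2] = -2 + 9 = 7, A[0][1] + B[1][2] = 2 + 0 = 2, A[0][2] + B[2][2] = 7 + -5 = 2) = 2 (attained at k = 1)
  C[1][0] = min over k of (A[1][0] + B[0][0] = -3 + 7 = 4, A[1][1] + B[1][0] = 0 + 9 = 9, A[1][2] + B[2][0] = -3 + -3 = -6) = -6 (attained at k = 2)
  C[1][1] = min over k of (A[1][0] + B[0][1] = -3 + -5 = -8, A[1][1] + B[1][1] = 0 + 10 = 10, A[1][2] + B[2][1] = -3 + 6 = 3) = -8 (attained at k = 0)
  C[1][2] = min over k of (A[1][0] + B[0][2] = -3 + 9 = 6, A[1][1] + B[1][2] = 0 + 0 = 0, A[1][2] + B[2][2] = -3 + -5 = -8) = -8 (attained at k = 2)
  C[2][0] = min over k of (A[2][0] + B[0][0] = -2 + 7 = 5, A[2][1] + B[1][0] = 8 + 9 = 17, A[2][2] + B[2][0] = 10 + -3 = 7) = 5 (attained at k = 0)
  C[2][1] = min over k of (A[2][0] + B[0][1] = -2 + -5 = -7, A[2][1] + B[1][1] = 8 + 10 = 18, A[2][2] + B[2][1] = 10 + 6 = 16) = -7 (attained at k = 0)
  C[2][2] = min over k of (A[2][0] + B[0][2] = -2 + 9 = 7, A[2][1] + B[1][2] = 8 + 0 = 8, A[2][2] + B[2][2] = 10 + -5 = 5) = 5 (attained at k = 2)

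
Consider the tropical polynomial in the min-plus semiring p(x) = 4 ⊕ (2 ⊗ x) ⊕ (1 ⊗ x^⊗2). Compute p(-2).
p(-2) = -3

A tropical monomial a ⊗ x^⊗i evaluates to a + i · x. Evaluating each term at x = -2:
  Term 0 contributes 4 + 0 · -2 = 4
  Term 1 contributes 2 + 1 · -2 = 0
  Term 2 contributes 1 + 2 · -2 = -3
p(-2) = ⊕ of these = min[4, 0, -3] = -3.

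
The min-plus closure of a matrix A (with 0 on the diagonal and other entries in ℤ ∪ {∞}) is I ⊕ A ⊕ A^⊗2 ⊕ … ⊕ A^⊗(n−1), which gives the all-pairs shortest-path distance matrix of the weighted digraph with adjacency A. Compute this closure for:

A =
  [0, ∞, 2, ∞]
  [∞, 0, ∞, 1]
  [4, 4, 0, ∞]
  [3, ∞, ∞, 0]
Closure =
  [0, 6, 2, 7]
  [4, 0, 6, 1]
  [4, 4, 0, 5]
  [3, 9, 5, 0]

This is the Floyd-Warshall all-pairs shortest-path computation. For each intermediate vertex k = 0, 1, …, 3, update dist[i][j] ← min(dist[i][j], dist[i][k] + dist[k][j]). The final matrix gives, for each (i, j), the minimum total weight of any directed path from i to j (possibly empty when i = j).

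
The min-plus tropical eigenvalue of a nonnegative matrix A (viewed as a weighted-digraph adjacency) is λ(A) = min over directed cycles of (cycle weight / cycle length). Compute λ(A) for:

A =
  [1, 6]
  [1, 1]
λ(A) = 1

Enumerate directed cycles and compute their means (weight / length). Sample:
  cycle 0 → 0: weight = 1, length = 1, mean = 1/1 ≈ 1.000
  cycle 1 → 1: weight = 1, length = 1, mean = 1/1 ≈ 1.000
  cycle 0 → 1 → 0: weight = 7, length = 2, mean = 7/2 ≈ 3.500
  cycle 1 → 0 → 1: weight = 7, length = 2, mean = 7/2 ≈ 3.500
Minimum mean = 1.000, attained e.g. along the cycle 0 → 0 with weight 1 and length 1. So λ(A) = 1/1 = 1.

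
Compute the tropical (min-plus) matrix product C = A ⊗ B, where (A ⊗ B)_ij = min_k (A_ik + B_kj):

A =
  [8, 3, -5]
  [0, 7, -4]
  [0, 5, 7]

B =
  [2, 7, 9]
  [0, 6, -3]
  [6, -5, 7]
A ⊗ B =
  [1, -10, 0]
  [2, -9, 3]
  [2, 2, 2]

Apply the min-plus product entry-by-entry:
  C[0][0] = min over k of (A[0][0] + B[0][0] = 8 + 2 = 10, A[0][1] + B[1][0] = 3 + 0 = 3, A[0][2] + B[2][0] = -5 + 6 = 1) = 1 (attained at k = 2)
  C[0][1] = min over k of (A[0][0] + B[0][1] = 8 + 7 = 15, A[0][1] + B[1][1] = 3 + 6 = 9, A[0][2] + B[2][1] = -5 + -5 = -10) = -10 (attained at k = 2)
  C[0][2] = min over k of (A[0][0] + B[0][2] = 8 + 9 = 17, A[0][1] + B[1][2] = 3 + -3 = 0, A[0][2] + B[2][2] = -5 + 7 = 2) = 0 (attained at k = 1)
  C[1][0] = min over k of (A[1][0] + B[0][0] = 0 + 2 = 2, A[1][1] + B[1][0] = 7 + 0 = 7, A[1][2] + B[2][0] = -4 + 6 = 2) = 2 (attained at k = 0)
  C[1][1] = min over k of (A[1][0] + B[0][1] = 0 + 7 = 7, A[1][1] + B[1][1] = 7 + 6 = 13, A[1][2] + B[2][1] = -4 + -5 = -9) = -9 (attained at k = 2)
  C[1][2] = min over k of (A[1][0] + B[0][2] = 0 + 9 = 9, A[1][1] + B[1][2] = 7 + -3 = 4, A[1][2] + B[2][2] = -4 + 7 = 3) = 3 (attained at k = 2)
  C[2][0] = min over k of (A[2][0] + B[0][0] = 0 + 2 = 2, A[2][1] + B[1][0] = 5 + 0 = 5, A[2][2] + B[2][0] = 7 + 6 = 13) = 2 (attained at k = 0)
  C[2][1] = min over k of (A[2][0] + B[0][1] = 0 + 7 = 7, A[2][1] + B[1][1] = 5 + 6 = 11, A[2][2] + B[2][1] = 7 + -5 = 2) = 2 (attained at k = 2)
  C[2][2] = min over k of (A[2][0] + B[0][2] = 0 + 9 = 9, A[2][1] + B[1][2] = 5 + -3 = 2, A[2][2] + B[2][2] = 7 + 7 = 14) = 2 (attained at k = 1)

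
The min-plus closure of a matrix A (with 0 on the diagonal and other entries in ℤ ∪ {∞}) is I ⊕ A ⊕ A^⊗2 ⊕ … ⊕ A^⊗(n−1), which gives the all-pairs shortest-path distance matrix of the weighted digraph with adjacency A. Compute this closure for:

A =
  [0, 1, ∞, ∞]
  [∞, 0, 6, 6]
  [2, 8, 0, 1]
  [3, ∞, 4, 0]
Closure =
  [0, 1, 7, 7]
  [8, 0, 6, 6]
  [2, 3, 0, 1]
  [3, 4, 4, 0]

This is the Floyd-Warshall all-pairs shortest-path computation. For each intermediate vertex k = 0, 1, …, 3, update dist[i][j] ← min(dist[i][j], dist[i][k] + dist[k][j]). The final matrix gives, for each (i, j), the minimum total weight of any directed path from i to j (possibly empty when i = j).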